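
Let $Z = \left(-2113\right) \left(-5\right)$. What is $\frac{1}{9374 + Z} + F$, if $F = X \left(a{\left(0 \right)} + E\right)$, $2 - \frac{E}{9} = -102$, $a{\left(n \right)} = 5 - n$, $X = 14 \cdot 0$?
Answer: $\frac{1}{19939} \approx 5.0153 \cdot 10^{-5}$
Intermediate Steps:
$X = 0$
$E = 936$ ($E = 18 - -918 = 18 + 918 = 936$)
$Z = 10565$
$F = 0$ ($F = 0 \left(\left(5 - 0\right) + 936\right) = 0 \left(\left(5 + 0\right) + 936\right) = 0 \left(5 + 936\right) = 0 \cdot 941 = 0$)
$\frac{1}{9374 + Z} + F = \frac{1}{9374 + 10565} + 0 = \frac{1}{19939} + 0 = \frac{1}{19939}$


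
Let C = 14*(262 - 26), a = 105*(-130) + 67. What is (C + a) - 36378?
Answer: -46657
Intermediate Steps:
a = -13583 (a = -13650 + 67 = -13583)
C = 3304 (C = 14*236 = 3304)
(C + a) - 36378 = (3304 - 13583) - 36378 = -10279 - 36378 = -46657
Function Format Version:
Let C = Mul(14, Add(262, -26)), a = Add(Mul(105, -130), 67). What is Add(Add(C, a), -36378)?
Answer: -46657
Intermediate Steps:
a = -13583 (a = Add(-13650, 67) = -13583)
C = 3304 (C = Mul(14, 236) = 3304)
Add(Add(C, a), -36378) = Add(Add(3304, -13583), -36378) = Add(-10279, -36378) = -46657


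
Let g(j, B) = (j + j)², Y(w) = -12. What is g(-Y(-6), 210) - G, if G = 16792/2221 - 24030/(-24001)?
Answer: 30247987874/53306221 ≈ 567.44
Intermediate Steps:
g(j, B) = 4*j² (g(j, B) = (2*j)² = 4*j²)
G = 456395422/53306221 (G = 16792*(1/2221) - 24030*(-1/24001) = 16792/2221 + 24030/24001 = 456395422/53306221 ≈ 8.5618)
g(-Y(-6), 210) - G = 4*(-1*(-12))² - 1*456395422/53306221 = 4*12² - 456395422/53306221 = 4*144 - 456395422/53306221 = 576 - 456395422/53306221 = 30247987874/53306221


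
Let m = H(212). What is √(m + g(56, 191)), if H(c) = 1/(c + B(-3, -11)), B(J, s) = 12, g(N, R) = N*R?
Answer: √33542670/56 ≈ 103.42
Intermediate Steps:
H(c) = 1/(12 + c) (H(c) = 1/(c + 12) = 1/(12 + c))
m = 1/224 (m = 1/(12 + 212) = 1/224 ≈ 0.0044643)
√(m + g(56, 191)) = √(1/224 + 56*191) = √(1/224 + 10696) = √(2395905/224) = √33542670/56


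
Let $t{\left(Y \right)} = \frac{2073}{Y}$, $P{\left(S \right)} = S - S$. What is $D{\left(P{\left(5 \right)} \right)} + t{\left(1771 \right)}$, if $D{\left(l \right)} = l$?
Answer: $\frac{2073}{1771} \approx 1.1705$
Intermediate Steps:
$P{\left(S \right)} = 0$
$D{\left(P{\left(5 \right)} \right)} + t{\left(1771 \right)} = 0 + \frac{2073}{1771} = \frac{2073}{1771}$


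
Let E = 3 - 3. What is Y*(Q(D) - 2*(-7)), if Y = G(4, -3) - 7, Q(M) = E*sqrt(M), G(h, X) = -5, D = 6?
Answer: -168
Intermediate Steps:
E = 0
Q(M) = 0 (Q(M) = 0*sqrt(M) = 0)
Y = -12 (Y = -5 - 7 = -12)
Y*(Q(D) - 2*(-7)) = -12*(0 - 2*(-7)) = -12*(0 + 14) = -12*14 = -168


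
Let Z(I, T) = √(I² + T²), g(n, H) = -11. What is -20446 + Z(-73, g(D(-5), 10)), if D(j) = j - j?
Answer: -20446 + 5*√218 ≈ -20372.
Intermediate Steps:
D(j) = 0
-20446 + Z(-73, g(D(-5), 10)) = -20446 + √((-73)² + (-11)²) = -20446 + √(5329 + 121) = -20446 + √5450 = -20446 + 5*√218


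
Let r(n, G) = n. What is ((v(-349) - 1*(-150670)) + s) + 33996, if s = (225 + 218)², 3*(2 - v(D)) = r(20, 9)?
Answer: 1142731/3 ≈ 3.8091e+5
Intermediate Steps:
v(D) = -14/3 (v(D) = 2 - ⅓*20 = 2 - 20/3 = -14/3)
s = 196249 (s = 443² = 196249)
((v(-349) - 1*(-150670)) + s) + 33996 = ((-14/3 - 1*(-150670)) + 196249) + 33996 = ((-14/3 + 150670) + 196249) + 33996 = (451996/3 + 196249) + 33996 = 1040743/3 + 33996 = 1142731/3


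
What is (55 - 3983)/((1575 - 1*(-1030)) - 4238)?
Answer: 3928/1633 ≈ 2.4054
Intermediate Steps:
(55 - 3983)/((1575 - 1*(-1030)) - 4238) = -3928/((1575 + 1030) - 4238) = -3928/(2605 - 4238) = -3928/(-1633) = -3928*(-1/1633) = 3928/1633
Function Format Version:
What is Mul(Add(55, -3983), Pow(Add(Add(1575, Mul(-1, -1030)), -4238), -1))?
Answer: Rational(3928, 1633) ≈ 2.4054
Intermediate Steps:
Mul(Add(55, -3983), Pow(Add(Add(1575, Mul(-1, -1030)), -4238), -1)) = Mul(-3928, Pow(Add(Add(1575, 1030), -4238), -1)) = Mul(-3928, Pow(Add(2605, -4238), -1)) = Mul(-3928, Pow(-1633, -1)) = Mul(-3928, Rational(-1, 1633)) = Rational(3928, 1633)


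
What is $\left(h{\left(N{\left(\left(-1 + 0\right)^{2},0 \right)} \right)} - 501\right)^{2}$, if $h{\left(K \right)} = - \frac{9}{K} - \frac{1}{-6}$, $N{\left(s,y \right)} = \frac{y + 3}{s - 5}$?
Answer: $\frac{8602489}{36} \approx 2.3896 \cdot 10^{5}$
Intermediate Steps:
$N{\left(s,y \right)} = \frac{3 + y}{-5 + s}$
$h{\left(K \right)} = \frac{1}{6} - \frac{9}{K}$ ($h{\left(K \right)} = - \frac{9}{K} - - \frac{1}{6} = - \frac{9}{K} + \frac{1}{6} = \frac{1}{6} - \frac{9}{K}$)
$\left(h{\left(N{\left(\left(-1 + 0\right)^{2},0 \right)} \right)} - 501\right)^{2} = \left(\frac{-54 + \frac{3 + 0}{-5 + \left(-1 + 0\right)^{2}}}{6 \frac{3 + 0}{-5 + \left(-1 + 0\right)^{2}}} - 501\right)^{2} = \left(\frac{-54 + \frac{1}{-5 + \left(-1\right)^{2}} \cdot 3}{6 \frac{1}{-5 + \left(-1\right)^{2}} \cdot 3} - 501\right)^{2} = \left(\frac{-54 + \frac{1}{-5 + 1} \cdot 3}{6 \frac{1}{-5 + 1} \cdot 3} - 501\right)^{2} = \left(\frac{-54 + \frac{1}{-4} \cdot 3}{6 \frac{1}{-4} \cdot 3} - 501\right)^{2} = \left(\frac{-54 - \frac{3}{4}}{6 \left(\left(- \frac{1}{4}\right) 3\right)} - 501\right)^{2} = \left(\frac{-54 - \frac{3}{4}}{6 \left(- \frac{3}{4}\right)} - 501\right)^{2} = \left(\frac{1}{6} \left(- \frac{4}{3}\right) \left(- \frac{219}{4}\right) - 501\right)^{2} = \left(\frac{73}{6} - 501\right)^{2} = \left(- \frac{2933}{6}\right)^{2} = \frac{8602489}{36}$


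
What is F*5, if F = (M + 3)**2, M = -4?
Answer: 5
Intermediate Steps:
F = 1 (F = (-4 + 3)**2 = (-1)**2 = 1)
F*5 = 1*5 = 5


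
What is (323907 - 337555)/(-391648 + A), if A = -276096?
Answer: 853/41734 ≈ 0.020439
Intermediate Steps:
(323907 - 337555)/(-391648 + A) = (323907 - 337555)/(-391648 - 276096) = -13648/(-667744) = -13648*(-1/667744) = 853/41734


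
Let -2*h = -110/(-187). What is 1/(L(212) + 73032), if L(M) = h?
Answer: 17/1241539 ≈ 1.3693e-5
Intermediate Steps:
h = -5/17 (h = -(-55)/(-187) = -(-55)*(-1)/187 = -½*10/17 = -5/17 ≈ -0.29412)
L(M) = -5/17
1/(L(212) + 73032) = 1/(-5/17 + 73032) = 1/(1241539/17) = 17/1241539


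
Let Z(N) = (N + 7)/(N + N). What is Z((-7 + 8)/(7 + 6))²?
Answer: 2116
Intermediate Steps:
Z(N) = (7 + N)/(2*N) (Z(N) = (7 + N)/((2*N)) = (7 + N)*(1/(2*N)) = (7 + N)/(2*N))
Z((-7 + 8)/(7 + 6))² = ((7 + (-7 + 8)/(7 + 6))/(2*(((-7 + 8)/(7 + 6)))))² = ((7 + 1/13)/(2*((1/13))))² = ((7 + 1*(1/13))/(2*((1*(1/13)))))² = ((7 + 1/13)/(2*(1/13)))² = ((½)*13*(92/13))² = 46² = 2116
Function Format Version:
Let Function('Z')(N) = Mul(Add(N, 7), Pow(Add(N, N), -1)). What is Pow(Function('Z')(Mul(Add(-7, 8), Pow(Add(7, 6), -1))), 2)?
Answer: 2116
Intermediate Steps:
Function('Z')(N) = Mul(Rational(1, 2), Pow(N, -1), Add(7, N)) (Function('Z')(N) = Mul(Add(7, N), Pow(Mul(2, N), -1)) = Mul(Add(7, N), Mul(Rational(1, 2), Pow(N, -1))) = Mul(Rational(1, 2), Pow(N, -1), Add(7, N)))
Pow(Function('Z')(Mul(Add(-7, 8), Pow(Add(7, 6), -1))), 2) = Pow(Mul(Rational(1, 2), Pow(Mul(Add(-7, 8), Pow(Add(7, 6), -1)), -1), Add(7, Mul(Add(-7, 8), Pow(Add(7, 6), -1)))), 2) = Pow(Mul(Rational(1, 2), Pow(Mul(1, Pow(13, -1)), -1), Add(7, Mul(1, Pow(13, -1)))), 2) = Pow(Mul(Rational(1, 2), Pow(Mul(1, Rational(1, 13)), -1), Add(7, Mul(1, Rational(1, 13)))), 2) = Pow(Mul(Rational(1, 2), Pow(Rational(1, 13), -1), Add(7, Rational(1, 13))), 2) = Pow(Mul(Rational(1, 2), 13, Rational(92, 13)), 2) = Pow(46, 2) = 2116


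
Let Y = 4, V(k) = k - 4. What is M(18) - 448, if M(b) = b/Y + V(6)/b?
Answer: -7981/18 ≈ -443.39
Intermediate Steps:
V(k) = -4 + k
M(b) = 2/b + b/4 (M(b) = b/4 + (-4 + 6)/b = b*(¼) + 2/b = b/4 + 2/b = 2/b + b/4)
M(18) - 448 = (2/18 + (¼)*18) - 448 = (2*(1/18) + 9/2) - 448 = (⅑ + 9/2) - 448 = 83/18 - 448 = -7981/18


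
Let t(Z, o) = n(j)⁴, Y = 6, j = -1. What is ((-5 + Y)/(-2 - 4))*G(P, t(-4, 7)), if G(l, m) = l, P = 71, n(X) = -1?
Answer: -71/6 ≈ -11.833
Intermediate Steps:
t(Z, o) = 1 (t(Z, o) = (-1)⁴ = 1)
((-5 + Y)/(-2 - 4))*G(P, t(-4, 7)) = ((-5 + 6)/(-2 - 4))*71 = (1/(-6))*71 = (1*(-⅙))*71 = -⅙*71 = -71/6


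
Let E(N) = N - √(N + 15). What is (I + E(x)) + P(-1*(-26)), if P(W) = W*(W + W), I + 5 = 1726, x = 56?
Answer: 3129 - √71 ≈ 3120.6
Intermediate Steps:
I = 1721 (I = -5 + 1726 = 1721)
P(W) = 2*W² (P(W) = W*(2*W) = 2*W²)
E(N) = N - √(15 + N)
(I + E(x)) + P(-1*(-26)) = (1721 + (56 - √(15 + 56))) + 2*(-1*(-26))² = (1721 + (56 - √71)) + 2*26² = (1777 - √71) + 2*676 = (1777 - √71) + 1352 = 3129 - √71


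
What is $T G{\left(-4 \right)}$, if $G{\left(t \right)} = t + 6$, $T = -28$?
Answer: $-56$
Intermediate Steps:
$G{\left(t \right)} = 6 + t$
$T G{\left(-4 \right)} = - 28 \left(6 - 4\right) = \left(-28\right) 2 = -56$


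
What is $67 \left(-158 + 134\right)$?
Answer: $-1608$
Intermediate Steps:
$67 \left(-158 + 134\right) = 67 \left(-24\right) = -1608$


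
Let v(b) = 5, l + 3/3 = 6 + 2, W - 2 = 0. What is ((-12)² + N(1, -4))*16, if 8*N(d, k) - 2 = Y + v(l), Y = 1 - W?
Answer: 2316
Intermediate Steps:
W = 2 (W = 2 + 0 = 2)
l = 7 (l = -1 + (6 + 2) = -1 + 8 = 7)
Y = -1 (Y = 1 - 1*2 = 1 - 2 = -1)
N(d, k) = ¾ (N(d, k) = ¼ + (-1 + 5)/8 = ¼ + (⅛)*4 = ¼ + ½ = ¾)
((-12)² + N(1, -4))*16 = ((-12)² + ¾)*16 = (144 + ¾)*16 = (579/4)*16 = 2316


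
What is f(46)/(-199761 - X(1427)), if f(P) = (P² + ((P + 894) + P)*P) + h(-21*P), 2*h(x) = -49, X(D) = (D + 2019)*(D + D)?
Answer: -18979/4013858 ≈ -0.0047284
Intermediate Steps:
X(D) = 2*D*(2019 + D) (X(D) = (2019 + D)*(2*D) = 2*D*(2019 + D))
h(x) = -49/2 (h(x) = (½)*(-49) = -49/2)
f(P) = -49/2 + P² + P*(894 + 2*P) (f(P) = (P² + ((P + 894) + P)*P) - 49/2 = (P² + ((894 + P) + P)*P) - 49/2 = (P² + (894 + 2*P)*P) - 49/2 = (P² + P*(894 + 2*P)) - 49/2 = -49/2 + P² + P*(894 + 2*P))
f(46)/(-199761 - X(1427)) = (-49/2 + 3*46² + 894*46)/(-199761 - 2*1427*(2019 + 1427)) = (-49/2 + 3*2116 + 41124)/(-199761 - 2*1427*3446) = (-49/2 + 6348 + 41124)/(-199761 - 1*9834884) = 94895/(2*(-199761 - 9834884)) = (94895/2)/(-10034645) = (94895/2)*(-1/10034645) = -18979/4013858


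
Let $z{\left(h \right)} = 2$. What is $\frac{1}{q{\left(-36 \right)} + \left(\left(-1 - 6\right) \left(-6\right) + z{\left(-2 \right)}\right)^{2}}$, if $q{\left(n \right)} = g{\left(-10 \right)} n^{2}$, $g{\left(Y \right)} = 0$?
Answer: $\frac{1}{1936} \approx 0.00051653$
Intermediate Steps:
$q{\left(n \right)} = 0$ ($q{\left(n \right)} = 0 n^{2} = 0$)
$\frac{1}{q{\left(-36 \right)} + \left(\left(-1 - 6\right) \left(-6\right) + z{\left(-2 \right)}\right)^{2}} = \frac{1}{0 + \left(\left(-1 - 6\right) \left(-6\right) + 2\right)^{2}} = \frac{1}{0 + \left(\left(-7\right) \left(-6\right) + 2\right)^{2}} = \frac{1}{0 + \left(42 + 2\right)^{2}} = \frac{1}{0 + 44^{2}} = \frac{1}{0 + 1936} = \frac{1}{1936}$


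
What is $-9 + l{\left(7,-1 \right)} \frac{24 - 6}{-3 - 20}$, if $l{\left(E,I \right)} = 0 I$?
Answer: $-9$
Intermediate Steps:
$l{\left(E,I \right)} = 0$
$-9 + l{\left(7,-1 \right)} \frac{24 - 6}{-3 - 20} = -9 + 0 \frac{24 - 6}{-3 - 20} = -9 + 0 \frac{18}{-23} = -9 + 0 \cdot 18 \left(- \frac{1}{23}\right) = -9 + 0 \left(- \frac{18}{23}\right) = -9 + 0 = -9$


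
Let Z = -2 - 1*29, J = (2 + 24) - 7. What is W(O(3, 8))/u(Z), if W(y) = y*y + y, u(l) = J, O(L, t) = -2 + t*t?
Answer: 3906/19 ≈ 205.58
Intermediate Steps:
O(L, t) = -2 + t**2
J = 19 (J = 26 - 7 = 19)
Z = -31 (Z = -2 - 29 = -31)
u(l) = 19
W(y) = y + y**2 (W(y) = y**2 + y = y + y**2)
W(O(3, 8))/u(Z) = ((-2 + 8**2)*(1 + (-2 + 8**2)))/19 = ((-2 + 64)*(1 + (-2 + 64)))*(1/19) = (62*(1 + 62))*(1/19) = (62*63)*(1/19) = 3906*(1/19) = 3906/19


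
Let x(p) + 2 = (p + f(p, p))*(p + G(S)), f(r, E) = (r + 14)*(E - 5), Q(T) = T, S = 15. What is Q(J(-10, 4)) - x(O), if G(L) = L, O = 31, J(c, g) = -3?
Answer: -55247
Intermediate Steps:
f(r, E) = (-5 + E)*(14 + r) (f(r, E) = (14 + r)*(-5 + E) = (-5 + E)*(14 + r))
x(p) = -2 + (15 + p)*(-70 + p² + 10*p) (x(p) = -2 + (p + (-70 - 5*p + 14*p + p*p))*(p + 15) = -2 + (p + (-70 - 5*p + 14*p + p²))*(15 + p) = -2 + (p + (-70 + p² + 9*p))*(15 + p) = -2 + (-70 + p² + 10*p)*(15 + p) = -2 + (15 + p)*(-70 + p² + 10*p))
Q(J(-10, 4)) - x(O) = -3 - (-1052 + 31³ + 25*31² + 80*31) = -3 - (-1052 + 29791 + 25*961 + 2480) = -3 - (-1052 + 29791 + 24025 + 2480) = -3 - 1*55244 = -3 - 55244 = -55247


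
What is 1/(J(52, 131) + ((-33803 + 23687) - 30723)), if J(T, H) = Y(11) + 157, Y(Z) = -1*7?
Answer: -1/40689 ≈ -2.4577e-5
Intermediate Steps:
Y(Z) = -7
J(T, H) = 150 (J(T, H) = -7 + 157 = 150)
1/(J(52, 131) + ((-33803 + 23687) - 30723)) = 1/(150 + ((-33803 + 23687) - 30723)) = 1/(150 + (-10116 - 30723)) = 1/(150 - 40839) = 1/(-40689) = -1/40689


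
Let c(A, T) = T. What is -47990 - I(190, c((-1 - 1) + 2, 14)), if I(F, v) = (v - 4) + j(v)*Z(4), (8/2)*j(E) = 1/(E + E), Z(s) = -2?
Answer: -2687999/56 ≈ -48000.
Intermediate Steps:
j(E) = 1/(8*E) (j(E) = 1/(4*(E + E)) = 1/(4*((2*E))) = (1/(2*E))/4 = 1/(8*E))
I(F, v) = -4 + v - 1/(4*v) (I(F, v) = (v - 4) + (1/(8*v))*(-2) = (-4 + v) - 1/(4*v) = -4 + v - 1/(4*v))
-47990 - I(190, c((-1 - 1) + 2, 14)) = -47990 - (-4 + 14 - ¼/14) = -47990 - (-4 + 14 - ¼*1/14) = -47990 - (-4 + 14 - 1/56) = -47990 - 1*559/56 = -47990 - 559/56 = -2687999/56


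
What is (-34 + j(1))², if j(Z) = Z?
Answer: 1089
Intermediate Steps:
(-34 + j(1))² = (-34 + 1)² = (-33)² = 1089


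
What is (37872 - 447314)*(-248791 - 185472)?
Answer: 177805511246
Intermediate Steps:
(37872 - 447314)*(-248791 - 185472) = -409442*(-434263) = 177805511246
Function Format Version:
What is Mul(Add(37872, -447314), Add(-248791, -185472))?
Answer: 177805511246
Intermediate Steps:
Mul(Add(37872, -447314), Add(-248791, -185472)) = Mul(-409442, -434263) = 177805511246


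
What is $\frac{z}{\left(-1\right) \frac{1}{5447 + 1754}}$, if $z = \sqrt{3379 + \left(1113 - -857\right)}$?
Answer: $- 7201 \sqrt{5349} \approx -5.2666 \cdot 10^{5}$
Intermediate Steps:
$z = \sqrt{5349}$ ($z = \sqrt{3379 + \left(1113 + 857\right)} = \sqrt{3379 + 1970} = \sqrt{5349} \approx 73.137$)
$\frac{z}{\left(-1\right) \frac{1}{5447 + 1754}} = \frac{\sqrt{5349}}{\left(-1\right) \frac{1}{5447 + 1754}} = \frac{\sqrt{5349}}{\left(-1\right) \frac{1}{7201}} = \frac{\sqrt{5349}}{- \frac{1}{7201}} = \sqrt{5349} \left(-7201\right) = - 7201 \sqrt{5349}$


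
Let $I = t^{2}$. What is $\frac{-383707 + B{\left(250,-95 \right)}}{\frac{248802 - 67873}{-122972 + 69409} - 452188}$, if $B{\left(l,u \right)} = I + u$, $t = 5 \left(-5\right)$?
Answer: $\frac{20524109651}{24220726773} \approx 0.84738$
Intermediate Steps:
$t = -25$
$I = 625$ ($I = \left(-25\right)^{2} = 625$)
$B{\left(l,u \right)} = 625 + u$
$\frac{-383707 + B{\left(250,-95 \right)}}{\frac{248802 - 67873}{-122972 + 69409} - 452188} = \frac{-383707 + \left(625 - 95\right)}{\frac{248802 - 67873}{-122972 + 69409} - 452188} = \frac{-383707 + 530}{\frac{180929}{-53563} - 452188} = - \frac{383177}{180929 \left(- \frac{1}{53563}\right) - 452188} = - \frac{383177}{- \frac{180929}{53563} - 452188} = - \frac{383177}{- \frac{24220726773}{53563}} = \left(-383177\right) \left(- \frac{53563}{24220726773}\right) = \frac{20524109651}{24220726773}$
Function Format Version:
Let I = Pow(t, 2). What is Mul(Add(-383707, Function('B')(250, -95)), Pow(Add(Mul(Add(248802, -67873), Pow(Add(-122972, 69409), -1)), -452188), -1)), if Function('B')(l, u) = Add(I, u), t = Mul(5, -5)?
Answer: Rational(20524109651, 24220726773) ≈ 0.84738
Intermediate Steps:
t = -25
I = 625 (I = Pow(-25, 2) = 625)
Function('B')(l, u) = Add(625, u)
Mul(Add(-383707, Function('B')(250, -95)), Pow(Add(Mul(Add(248802, -67873), Pow(Add(-122972, 69409), -1)), -452188), -1)) = Mul(Add(-383707, Add(625, -95)), Pow(Add(Mul(Add(248802, -67873), Pow(Add(-122972, 69409), -1)), -452188), -1)) = Mul(Add(-383707, 530), Pow(Add(Mul(180929, Pow(-53563, -1)), -452188), -1)) = Mul(-383177, Pow(Add(Mul(180929, Rational(-1, 53563)), -452188), -1)) = Mul(-383177, Pow(Add(Rational(-180929, 53563), -452188), -1)) = Mul(-383177, Pow(Rational(-24220726773, 53563), -1)) = Mul(-383177, Rational(-53563, 24220726773)) = Rational(20524109651, 24220726773)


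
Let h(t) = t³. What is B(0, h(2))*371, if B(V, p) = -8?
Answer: -2968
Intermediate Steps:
B(0, h(2))*371 = -8*371 = -2968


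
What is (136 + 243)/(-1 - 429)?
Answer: -379/430 ≈ -0.88140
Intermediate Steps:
(136 + 243)/(-1 - 429) = 379/(-430) = 379*(-1/430) = -379/430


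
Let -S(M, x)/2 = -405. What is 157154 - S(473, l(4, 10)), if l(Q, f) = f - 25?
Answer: 156344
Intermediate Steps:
l(Q, f) = -25 + f
S(M, x) = 810 (S(M, x) = -2*(-405) = 810)
157154 - S(473, l(4, 10)) = 157154 - 1*810 = 157154 - 810 = 156344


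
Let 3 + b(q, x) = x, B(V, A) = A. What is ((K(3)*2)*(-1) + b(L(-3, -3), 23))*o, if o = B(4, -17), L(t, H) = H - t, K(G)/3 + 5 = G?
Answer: -544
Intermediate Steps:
K(G) = -15 + 3*G
o = -17
b(q, x) = -3 + x
((K(3)*2)*(-1) + b(L(-3, -3), 23))*o = (((-15 + 3*3)*2)*(-1) + (-3 + 23))*(-17) = (((-15 + 9)*2)*(-1) + 20)*(-17) = (-6*2*(-1) + 20)*(-17) = (-12*(-1) + 20)*(-17) = (12 + 20)*(-17) = 32*(-17) = -544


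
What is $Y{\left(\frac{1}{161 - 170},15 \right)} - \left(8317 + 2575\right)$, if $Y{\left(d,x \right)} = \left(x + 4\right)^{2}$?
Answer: $-10531$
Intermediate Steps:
$Y{\left(d,x \right)} = \left(4 + x\right)^{2}$
$Y{\left(\frac{1}{161 - 170},15 \right)} - \left(8317 + 2575\right) = \left(4 + 15\right)^{2} - \left(8317 + 2575\right) = 19^{2} - 10892 = 361 - 10892 = -10531$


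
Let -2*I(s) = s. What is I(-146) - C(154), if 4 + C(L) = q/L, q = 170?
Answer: 5844/77 ≈ 75.896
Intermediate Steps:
I(s) = -s/2
C(L) = -4 + 170/L
I(-146) - C(154) = -½*(-146) - (-4 + 170/154) = 73 - (-4 + 170*(1/154)) = 73 - (-4 + 85/77) = 73 - 1*(-223/77) = 73 + 223/77 = 5844/77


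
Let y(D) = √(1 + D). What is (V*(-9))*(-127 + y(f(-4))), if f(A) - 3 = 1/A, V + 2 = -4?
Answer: -6858 + 27*√15 ≈ -6753.4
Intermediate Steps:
V = -6 (V = -2 - 4 = -6)
f(A) = 3 + 1/A
(V*(-9))*(-127 + y(f(-4))) = (-6*(-9))*(-127 + √(1 + (3 + 1/(-4)))) = 54*(-127 + √(1 + (3 - ¼))) = 54*(-127 + √(1 + 11/4)) = 54*(-127 + √(15/4)) = 54*(-127 + √15/2) = -6858 + 27*√15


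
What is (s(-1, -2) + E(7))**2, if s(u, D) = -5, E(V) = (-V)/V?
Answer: 36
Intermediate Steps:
E(V) = -1
(s(-1, -2) + E(7))**2 = (-5 - 1)**2 = (-6)**2 = 36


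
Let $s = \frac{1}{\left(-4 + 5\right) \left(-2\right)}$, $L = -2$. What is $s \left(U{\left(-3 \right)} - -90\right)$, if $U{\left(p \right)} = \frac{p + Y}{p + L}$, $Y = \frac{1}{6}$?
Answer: $- \frac{2717}{60} \approx -45.283$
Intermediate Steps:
$Y = \frac{1}{6} \approx 0.16667$
$U{\left(p \right)} = \frac{\frac{1}{6} + p}{-2 + p}$ ($U{\left(p \right)} = \frac{p + \frac{1}{6}}{p - 2} = \frac{\frac{1}{6} + p}{-2 + p}$)
$s = - \frac{1}{2}$ ($s = \frac{1}{1 \left(-2\right)} = \frac{1}{-2} = - \frac{1}{2} \approx -0.5$)
$s \left(U{\left(-3 \right)} - -90\right) = - \frac{\frac{\frac{1}{6} - 3}{-2 - 3} - -90}{2} = - \frac{\frac{1}{-5} \left(- \frac{17}{6}\right) + 90}{2} = - \frac{\left(- \frac{1}{5}\right) \left(- \frac{17}{6}\right) + 90}{2} = - \frac{\frac{17}{30} + 90}{2} = \left(- \frac{1}{2}\right) \frac{2717}{30} = - \frac{2717}{60}$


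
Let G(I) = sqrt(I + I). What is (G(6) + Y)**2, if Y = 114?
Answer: 13008 + 456*sqrt(3) ≈ 13798.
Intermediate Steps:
G(I) = sqrt(2)*sqrt(I) (G(I) = sqrt(2*I) = sqrt(2)*sqrt(I))
(G(6) + Y)**2 = (sqrt(2)*sqrt(6) + 114)**2 = (2*sqrt(3) + 114)**2 = (114 + 2*sqrt(3))**2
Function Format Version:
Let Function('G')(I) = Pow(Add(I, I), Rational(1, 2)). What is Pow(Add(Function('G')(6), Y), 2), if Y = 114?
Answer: Add(13008, Mul(456, Pow(3, Rational(1, 2)))) ≈ 13798.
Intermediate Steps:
Function('G')(I) = Mul(Pow(2, Rational(1, 2)), Pow(I, Rational(1, 2))) (Function('G')(I) = Pow(Mul(2, I), Rational(1, 2)) = Mul(Pow(2, Rational(1, 2)), Pow(I, Rational(1, 2))))
Pow(Add(Function('G')(6), Y), 2) = Pow(Add(Mul(Pow(2, Rational(1, 2)), Pow(6, Rational(1, 2))), 114), 2) = Pow(Add(Mul(2, Pow(3, Rational(1, 2))), 114), 2) = Pow(Add(114, Mul(2, Pow(3, Rational(1, 2)))), 2)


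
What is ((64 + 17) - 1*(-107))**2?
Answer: 35344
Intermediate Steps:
((64 + 17) - 1*(-107))**2 = (81 + 107)**2 = 188**2 = 35344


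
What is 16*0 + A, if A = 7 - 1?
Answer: 6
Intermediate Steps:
A = 6
16*0 + A = 16*0 + 6 = 0 + 6 = 6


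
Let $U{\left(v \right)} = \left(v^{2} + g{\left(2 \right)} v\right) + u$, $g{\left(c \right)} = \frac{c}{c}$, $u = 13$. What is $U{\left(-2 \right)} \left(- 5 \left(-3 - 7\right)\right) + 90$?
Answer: $840$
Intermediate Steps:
$g{\left(c \right)} = 1$
$U{\left(v \right)} = 13 + v + v^{2}$ ($U{\left(v \right)} = \left(v^{2} + 1 v\right) + 13 = \left(v^{2} + v\right) + 13 = \left(v + v^{2}\right) + 13 = 13 + v + v^{2}$)
$U{\left(-2 \right)} \left(- 5 \left(-3 - 7\right)\right) + 90 = \left(13 - 2 + \left(-2\right)^{2}\right) \left(- 5 \left(-3 - 7\right)\right) + 90 = \left(13 - 2 + 4\right) \left(- 5 \left(-3 - 7\right)\right) + 90 = 15 \left(\left(-5\right) \left(-10\right)\right) + 90 = 15 \cdot 50 + 90 = 750 + 90 = 840$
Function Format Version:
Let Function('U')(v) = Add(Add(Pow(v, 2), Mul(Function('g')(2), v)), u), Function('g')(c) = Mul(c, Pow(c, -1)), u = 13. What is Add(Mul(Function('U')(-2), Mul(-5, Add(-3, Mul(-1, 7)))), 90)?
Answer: 840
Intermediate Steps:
Function('g')(c) = 1
Function('U')(v) = Add(13, v, Pow(v, 2)) (Function('U')(v) = Add(Add(Pow(v, 2), Mul(1, v)), 13) = Add(Add(Pow(v, 2), v), 13) = Add(Add(v, Pow(v, 2)), 13) = Add(13, v, Pow(v, 2)))
Add(Mul(Function('U')(-2), Mul(-5, Add(-3, Mul(-1, 7)))), 90) = Add(Mul(Add(13, -2, Pow(-2, 2)), Mul(-5, Add(-3, Mul(-1, 7)))), 90) = Add(Mul(Add(13, -2, 4), Mul(-5, Add(-3, -7))), 90) = Add(Mul(15, Mul(-5, -10)), 90) = Add(Mul(15, 50), 90) = Add(750, 90) = 840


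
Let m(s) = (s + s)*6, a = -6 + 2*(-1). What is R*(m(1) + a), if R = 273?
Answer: 1092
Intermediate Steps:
a = -8 (a = -6 - 2 = -8)
m(s) = 12*s (m(s) = (2*s)*6 = 12*s)
R*(m(1) + a) = 273*(12*1 - 8) = 273*(12 - 8) = 273*4 = 1092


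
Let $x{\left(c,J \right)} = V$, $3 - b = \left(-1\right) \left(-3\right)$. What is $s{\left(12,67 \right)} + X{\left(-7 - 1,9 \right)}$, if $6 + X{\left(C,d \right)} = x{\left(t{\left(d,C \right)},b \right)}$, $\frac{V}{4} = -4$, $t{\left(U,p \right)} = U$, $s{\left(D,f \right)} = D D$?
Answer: $122$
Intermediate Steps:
$s{\left(D,f \right)} = D^{2}$
$b = 0$ ($b = 3 - \left(-1\right) \left(-3\right) = 3 - 3 = 0$)
$V = -16$ ($V = 4 \left(-4\right) = -16$)
$x{\left(c,J \right)} = -16$
$X{\left(C,d \right)} = -22$ ($X{\left(C,d \right)} = -6 - 16 = -22$)
$s{\left(12,67 \right)} + X{\left(-7 - 1,9 \right)} = 12^{2} - 22 = 144 - 22 = 122$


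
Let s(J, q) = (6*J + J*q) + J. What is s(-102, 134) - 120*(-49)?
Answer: -8502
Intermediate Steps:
s(J, q) = 7*J + J*q
s(-102, 134) - 120*(-49) = -102*(7 + 134) - 120*(-49) = -102*141 + 5880 = -14382 + 5880 = -8502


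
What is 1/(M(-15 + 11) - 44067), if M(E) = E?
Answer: -1/44071 ≈ -2.2691e-5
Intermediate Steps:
1/(M(-15 + 11) - 44067) = 1/((-15 + 11) - 44067) = 1/(-4 - 44067) = 1/(-44071) = -1/44071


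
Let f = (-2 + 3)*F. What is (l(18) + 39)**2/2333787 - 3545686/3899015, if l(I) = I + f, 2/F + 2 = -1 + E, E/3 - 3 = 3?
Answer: -371796689646143/409476173391225 ≈ -0.90798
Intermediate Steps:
E = 18 (E = 9 + 3*3 = 9 + 9 = 18)
F = 2/15 (F = 2/(-2 + (-1 + 18)) = 2/(-2 + 17) = 2/15 ≈ 0.13333)
f = 2/15 (f = (-2 + 3)*(2/15) = 1*(2/15) = 2/15 ≈ 0.13333)
l(I) = 2/15 + I (l(I) = I + 2/15 = 2/15 + I)
(l(18) + 39)**2/2333787 - 3545686/3899015 = ((2/15 + 18) + 39)**2/2333787 - 3545686/3899015 = (272/15 + 39)**2*(1/2333787) - 3545686*1/3899015 = (857/15)**2*(1/2333787) - 3545686/3899015 = (734449/225)*(1/2333787) - 3545686/3899015 = 734449/525102075 - 3545686/3899015 = -371796689646143/409476173391225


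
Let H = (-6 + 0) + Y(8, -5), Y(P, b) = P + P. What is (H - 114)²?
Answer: 10816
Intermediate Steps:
Y(P, b) = 2*P
H = 10 (H = (-6 + 0) + 2*8 = -6 + 16 = 10)
(H - 114)² = (10 - 114)² = (-104)² = 10816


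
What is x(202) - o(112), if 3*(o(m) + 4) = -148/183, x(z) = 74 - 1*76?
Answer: 1246/549 ≈ 2.2696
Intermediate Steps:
x(z) = -2 (x(z) = 74 - 76 = -2)
o(m) = -2344/549 (o(m) = -4 + (-148/183)/3 = -4 + (-148*1/183)/3 = -4 + (1/3)*(-148/183) = -4 - 148/549 = -2344/549)
x(202) - o(112) = -2 - 1*(-2344/549) = -2 + 2344/549 = 1246/549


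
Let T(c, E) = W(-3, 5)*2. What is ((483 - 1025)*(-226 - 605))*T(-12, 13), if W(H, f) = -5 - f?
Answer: -9008040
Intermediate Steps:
T(c, E) = -20 (T(c, E) = (-5 - 1*5)*2 = (-5 - 5)*2 = -10*2 = -20)
((483 - 1025)*(-226 - 605))*T(-12, 13) = ((483 - 1025)*(-226 - 605))*(-20) = -542*(-831)*(-20) = 450402*(-20) = -9008040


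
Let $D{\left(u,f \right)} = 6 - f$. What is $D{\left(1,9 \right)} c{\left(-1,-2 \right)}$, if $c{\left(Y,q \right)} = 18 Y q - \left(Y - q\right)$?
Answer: $-105$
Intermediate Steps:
$c{\left(Y,q \right)} = q - Y + 18 Y q$ ($c{\left(Y,q \right)} = 18 Y q - \left(Y - q\right) = q - Y + 18 Y q$)
$D{\left(1,9 \right)} c{\left(-1,-2 \right)} = \left(6 - 9\right) \left(-2 - -1 + 18 \left(-1\right) \left(-2\right)\right) = \left(6 - 9\right) \left(-2 + 1 + 36\right) = \left(-3\right) 35 = -105$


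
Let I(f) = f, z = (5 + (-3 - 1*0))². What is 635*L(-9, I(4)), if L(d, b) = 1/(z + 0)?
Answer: 635/4 ≈ 158.75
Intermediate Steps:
z = 4 (z = (5 + (-3 + 0))² = (5 - 3)² = 2² = 4)
L(d, b) = ¼ (L(d, b) = 1/(4 + 0) = 1/4 = ¼)
635*L(-9, I(4)) = 635*(¼) = 635/4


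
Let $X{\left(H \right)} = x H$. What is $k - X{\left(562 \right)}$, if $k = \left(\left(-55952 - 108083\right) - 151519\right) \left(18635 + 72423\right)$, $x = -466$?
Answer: $-28733454240$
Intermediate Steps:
$X{\left(H \right)} = - 466 H$
$k = -28733716132$ ($k = \left(\left(-55952 - 108083\right) - 151519\right) 91058 = \left(-164035 - 151519\right) 91058 = \left(-315554\right) 91058 = -28733716132$)
$k - X{\left(562 \right)} = -28733716132 - \left(-466\right) 562 = -28733716132 - -261892 = -28733716132 + 261892 = -28733454240$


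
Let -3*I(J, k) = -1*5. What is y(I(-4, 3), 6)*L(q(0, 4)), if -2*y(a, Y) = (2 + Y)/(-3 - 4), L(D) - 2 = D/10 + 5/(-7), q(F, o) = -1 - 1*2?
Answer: 138/245 ≈ 0.56326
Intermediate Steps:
I(J, k) = 5/3 (I(J, k) = -(-1)*5/3 = -⅓*(-5) = 5/3)
q(F, o) = -3 (q(F, o) = -1 - 2 = -3)
L(D) = 9/7 + D/10 (L(D) = 2 + (D/10 + 5/(-7)) = 2 + (D*(⅒) + 5*(-⅐)) = 2 + (D/10 - 5/7) = 2 + (-5/7 + D/10) = 9/7 + D/10)
y(a, Y) = ⅐ + Y/14 (y(a, Y) = -(2 + Y)/(2*(-3 - 4)) = -(2 + Y)/(2*(-7)) = -(2 + Y)*(-1)/(2*7) = -(-2/7 - Y/7)/2 = ⅐ + Y/14)
y(I(-4, 3), 6)*L(q(0, 4)) = (⅐ + (1/14)*6)*(9/7 + (⅒)*(-3)) = (⅐ + 3/7)*(9/7 - 3/10) = (4/7)*(69/70) = 138/245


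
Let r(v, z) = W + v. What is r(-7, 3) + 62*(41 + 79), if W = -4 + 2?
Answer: 7431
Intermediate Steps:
W = -2
r(v, z) = -2 + v
r(-7, 3) + 62*(41 + 79) = (-2 - 7) + 62*(41 + 79) = -9 + 62*120 = -9 + 7440 = 7431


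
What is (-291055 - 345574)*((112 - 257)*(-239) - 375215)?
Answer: 216810372240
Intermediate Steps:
(-291055 - 345574)*((112 - 257)*(-239) - 375215) = -636629*(-145*(-239) - 375215) = -636629*(34655 - 375215) = -636629*(-340560) = 216810372240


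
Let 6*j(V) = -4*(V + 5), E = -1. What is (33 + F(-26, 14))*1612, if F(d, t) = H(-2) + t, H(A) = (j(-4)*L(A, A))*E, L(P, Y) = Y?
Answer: 220844/3 ≈ 73615.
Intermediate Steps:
j(V) = -10/3 - 2*V/3 (j(V) = (-4*(V + 5))/6 = (-4*(5 + V))/6 = (-20 - 4*V)/6 = -10/3 - 2*V/3)
H(A) = 2*A/3 (H(A) = ((-10/3 - 2/3*(-4))*A)*(-1) = ((-10/3 + 8/3)*A)*(-1) = -2*A/3*(-1) = 2*A/3)
F(d, t) = -4/3 + t (F(d, t) = (2/3)*(-2) + t = -4/3 + t)
(33 + F(-26, 14))*1612 = (33 + (-4/3 + 14))*1612 = (33 + 38/3)*1612 = (137/3)*1612 = 220844/3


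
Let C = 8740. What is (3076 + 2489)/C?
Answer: 1113/1748 ≈ 0.63673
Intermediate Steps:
(3076 + 2489)/C = (3076 + 2489)/8740 = 5565*(1/8740) = 1113/1748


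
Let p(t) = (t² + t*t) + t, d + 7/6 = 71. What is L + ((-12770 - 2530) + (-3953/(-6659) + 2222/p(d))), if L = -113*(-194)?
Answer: 3898956893741/588715531 ≈ 6622.8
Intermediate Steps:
d = 419/6 (d = -7/6 + 71 = 419/6 ≈ 69.833)
p(t) = t + 2*t² (p(t) = (t² + t²) + t = 2*t² + t = t + 2*t²)
L = 21922
L + ((-12770 - 2530) + (-3953/(-6659) + 2222/p(d))) = 21922 + ((-12770 - 2530) + (-3953/(-6659) + 2222/((419*(1 + 2*(419/6))/6)))) = 21922 + (-15300 + (-3953*(-1/6659) + 2222/((419*(1 + 419/3)/6)))) = 21922 + (-15300 + (3953/6659 + 2222/(((419/6)*(422/3))))) = 21922 + (-15300 + (3953/6659 + 2222/(88409/9))) = 21922 + (-15300 + (3953/6659 + 2222*(9/88409))) = 21922 + (-15300 + (3953/6659 + 19998/88409)) = 21922 + (-15300 + 482647459/588715531) = 21922 - 9006864976841/588715531 = 3898956893741/588715531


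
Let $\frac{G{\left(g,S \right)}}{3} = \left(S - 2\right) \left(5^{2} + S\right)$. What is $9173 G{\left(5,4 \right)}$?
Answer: $1596102$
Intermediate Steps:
$G{\left(g,S \right)} = 3 \left(-2 + S\right) \left(25 + S\right)$ ($G{\left(g,S \right)} = 3 \left(S - 2\right) \left(5^{2} + S\right) = 3 \left(-2 + S\right) \left(25 + S\right)$)
$9173 G{\left(5,4 \right)} = 9173 \left(-150 + 3 \cdot 4^{2} + 69 \cdot 4\right) = 9173 \left(-150 + 3 \cdot 16 + 276\right) = 9173 \left(-150 + 48 + 276\right) = 9173 \cdot 174 = 1596102$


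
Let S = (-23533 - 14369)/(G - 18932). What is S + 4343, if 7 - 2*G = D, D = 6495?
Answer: 16058045/3696 ≈ 4344.7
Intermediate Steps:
G = -3244 (G = 7/2 - ½*6495 = 7/2 - 6495/2 = -3244)
S = 6317/3696 (S = (-23533 - 14369)/(-3244 - 18932) = -37902/(-22176) = -37902*(-1/22176) = 6317/3696 ≈ 1.7091)
S + 4343 = 6317/3696 + 4343 = 16058045/3696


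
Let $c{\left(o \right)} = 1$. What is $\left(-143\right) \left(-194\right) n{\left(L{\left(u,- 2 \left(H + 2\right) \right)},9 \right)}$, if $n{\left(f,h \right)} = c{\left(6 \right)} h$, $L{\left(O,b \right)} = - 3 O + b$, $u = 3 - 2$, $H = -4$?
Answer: $249678$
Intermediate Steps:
$u = 1$
$L{\left(O,b \right)} = b - 3 O$
$n{\left(f,h \right)} = h$ ($n{\left(f,h \right)} = 1 h = h$)
$\left(-143\right) \left(-194\right) n{\left(L{\left(u,- 2 \left(H + 2\right) \right)},9 \right)} = \left(-143\right) \left(-194\right) 9 = 27742 \cdot 9 = 249678$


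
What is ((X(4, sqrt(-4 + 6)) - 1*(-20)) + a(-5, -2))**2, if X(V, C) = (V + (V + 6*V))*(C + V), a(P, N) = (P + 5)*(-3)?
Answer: 23952 + 9472*sqrt(2) ≈ 37347.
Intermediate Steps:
a(P, N) = -15 - 3*P (a(P, N) = (5 + P)*(-3) = -15 - 3*P)
X(V, C) = 8*V*(C + V) (X(V, C) = (V + 7*V)*(C + V) = (8*V)*(C + V) = 8*V*(C + V))
((X(4, sqrt(-4 + 6)) - 1*(-20)) + a(-5, -2))**2 = ((8*4*(sqrt(-4 + 6) + 4) - 1*(-20)) + (-15 - 3*(-5)))**2 = ((8*4*(sqrt(2) + 4) + 20) + (-15 + 15))**2 = ((8*4*(4 + sqrt(2)) + 20) + 0)**2 = (((128 + 32*sqrt(2)) + 20) + 0)**2 = ((148 + 32*sqrt(2)) + 0)**2 = (148 + 32*sqrt(2))**2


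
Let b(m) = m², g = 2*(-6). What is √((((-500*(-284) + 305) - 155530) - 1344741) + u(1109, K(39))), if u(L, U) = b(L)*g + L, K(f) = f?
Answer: I*√16115429 ≈ 4014.4*I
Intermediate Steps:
g = -12
u(L, U) = L - 12*L² (u(L, U) = L²*(-12) + L = -12*L² + L = L - 12*L²)
√((((-500*(-284) + 305) - 155530) - 1344741) + u(1109, K(39))) = √((((-500*(-284) + 305) - 155530) - 1344741) + 1109*(1 - 12*1109)) = √((((142000 + 305) - 155530) - 1344741) + 1109*(1 - 13308)) = √(((142305 - 155530) - 1344741) + 1109*(-13307)) = √((-13225 - 1344741) - 14757463) = √(-1357966 - 14757463) = √(-16115429) = I*√16115429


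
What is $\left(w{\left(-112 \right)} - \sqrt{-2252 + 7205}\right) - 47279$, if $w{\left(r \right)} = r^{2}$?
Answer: $-34735 - \sqrt{4953} \approx -34805.0$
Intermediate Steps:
$\left(w{\left(-112 \right)} - \sqrt{-2252 + 7205}\right) - 47279 = \left(\left(-112\right)^{2} - \sqrt{-2252 + 7205}\right) - 47279 = \left(12544 - \sqrt{4953}\right) - 47279 = -34735 - \sqrt{4953}$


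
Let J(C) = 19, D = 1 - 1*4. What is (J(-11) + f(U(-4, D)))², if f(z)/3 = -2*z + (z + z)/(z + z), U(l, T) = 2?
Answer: 100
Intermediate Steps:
D = -3 (D = 1 - 4 = -3)
f(z) = 3 - 6*z (f(z) = 3*(-2*z + (z + z)/(z + z)) = 3*(-2*z + (2*z)/((2*z))) = 3*(-2*z + (2*z)*(1/(2*z))) = 3*(-2*z + 1) = 3*(1 - 2*z) = 3 - 6*z)
(J(-11) + f(U(-4, D)))² = (19 + (3 - 6*2))² = (19 + (3 - 12))² = (19 - 9)² = 10² = 100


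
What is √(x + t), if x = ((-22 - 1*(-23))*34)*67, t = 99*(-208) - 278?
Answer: 4*I*√1162 ≈ 136.35*I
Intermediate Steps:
t = -20870 (t = -20592 - 278 = -20870)
x = 2278 (x = ((-22 + 23)*34)*67 = (1*34)*67 = 34*67 = 2278)
√(x + t) = √(2278 - 20870) = √(-18592) = 4*I*√1162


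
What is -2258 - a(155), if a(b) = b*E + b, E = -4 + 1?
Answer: -1948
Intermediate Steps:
E = -3
a(b) = -2*b (a(b) = b*(-3) + b = -3*b + b = -2*b)
-2258 - a(155) = -2258 - (-2)*155 = -2258 - 1*(-310) = -2258 + 310 = -1948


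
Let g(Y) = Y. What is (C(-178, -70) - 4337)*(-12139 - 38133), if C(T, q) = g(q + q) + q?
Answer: 228586784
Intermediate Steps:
C(T, q) = 3*q (C(T, q) = (q + q) + q = 2*q + q = 3*q)
(C(-178, -70) - 4337)*(-12139 - 38133) = (3*(-70) - 4337)*(-12139 - 38133) = (-210 - 4337)*(-50272) = -4547*(-50272) = 228586784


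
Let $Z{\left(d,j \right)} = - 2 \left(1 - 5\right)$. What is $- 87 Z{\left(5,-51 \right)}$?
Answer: $-696$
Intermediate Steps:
$Z{\left(d,j \right)} = 8$ ($Z{\left(d,j \right)} = \left(-2\right) \left(-4\right) = 8$)
$- 87 Z{\left(5,-51 \right)} = \left(-87\right) 8 = -696$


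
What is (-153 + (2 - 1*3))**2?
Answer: 23716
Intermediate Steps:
(-153 + (2 - 1*3))**2 = (-153 + (2 - 3))**2 = (-153 - 1)**2 = (-154)**2 = 23716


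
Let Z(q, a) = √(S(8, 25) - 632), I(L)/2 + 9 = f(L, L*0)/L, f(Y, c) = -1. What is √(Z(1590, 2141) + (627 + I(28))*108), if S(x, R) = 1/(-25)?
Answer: √(80561250 + 245*I*√15801)/35 ≈ 256.45 + 0.049017*I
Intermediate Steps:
I(L) = -18 - 2/L (I(L) = -18 + 2*(-1/L) = -18 - 2/L)
S(x, R) = -1/25
Z(q, a) = I*√15801/5 (Z(q, a) = √(-1/25 - 632) = √(-15801/25) = I*√15801/5)
√(Z(1590, 2141) + (627 + I(28))*108) = √(I*√15801/5 + (627 + (-18 - 2/28))*108) = √(I*√15801/5 + (627 + (-18 - 2*1/28))*108) = √(I*√15801/5 + (627 + (-18 - 1/14))*108) = √(I*√15801/5 + (627 - 253/14)*108) = √(I*√15801/5 + (8525/14)*108) = √(I*√15801/5 + 460350/7) = √(460350/7 + I*√15801/5)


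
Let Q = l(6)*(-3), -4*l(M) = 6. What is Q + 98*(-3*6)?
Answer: -3519/2 ≈ -1759.5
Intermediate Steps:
l(M) = -3/2 (l(M) = -¼*6 = -3/2)
Q = 9/2 (Q = -3/2*(-3) = 9/2 ≈ 4.5000)
Q + 98*(-3*6) = 9/2 + 98*(-3*6) = 9/2 + 98*(-18) = 9/2 - 1764 = -3519/2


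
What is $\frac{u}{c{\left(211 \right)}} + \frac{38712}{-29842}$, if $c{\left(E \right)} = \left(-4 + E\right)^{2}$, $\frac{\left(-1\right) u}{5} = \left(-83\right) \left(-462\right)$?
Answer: $- \frac{1230062858}{213116643} \approx -5.7718$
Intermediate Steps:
$u = -191730$ ($u = - 5 \left(\left(-83\right) \left(-462\right)\right) = \left(-5\right) 38346 = -191730$)
$\frac{u}{c{\left(211 \right)}} + \frac{38712}{-29842} = - \frac{191730}{\left(-4 + 211\right)^{2}} + \frac{38712}{-29842} = - \frac{191730}{207^{2}} + 38712 \left(- \frac{1}{29842}\right) = - \frac{191730}{42849} - \frac{19356}{14921} = \left(-191730\right) \frac{1}{42849} - \frac{19356}{14921} = - \frac{63910}{14283} - \frac{19356}{14921} = - \frac{1230062858}{213116643}$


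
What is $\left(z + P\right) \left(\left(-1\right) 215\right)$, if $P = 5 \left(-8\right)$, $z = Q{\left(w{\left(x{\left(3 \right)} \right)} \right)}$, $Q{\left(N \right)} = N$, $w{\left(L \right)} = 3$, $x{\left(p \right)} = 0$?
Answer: $7955$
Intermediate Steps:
$z = 3$
$P = -40$
$\left(z + P\right) \left(\left(-1\right) 215\right) = \left(3 - 40\right) \left(\left(-1\right) 215\right) = \left(-37\right) \left(-215\right) = 7955$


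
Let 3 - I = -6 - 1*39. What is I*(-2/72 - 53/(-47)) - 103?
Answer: -7079/141 ≈ -50.206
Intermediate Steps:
I = 48 (I = 3 - (-6 - 1*39) = 3 - (-6 - 39) = 3 - 1*(-45) = 3 + 45 = 48)
I*(-2/72 - 53/(-47)) - 103 = 48*(-2/72 - 53/(-47)) - 103 = 48*(-2*1/72 - 53*(-1/47)) - 103 = 48*(-1/36 + 53/47) - 103 = 48*(1861/1692) - 103 = 7444/141 - 103 = -7079/141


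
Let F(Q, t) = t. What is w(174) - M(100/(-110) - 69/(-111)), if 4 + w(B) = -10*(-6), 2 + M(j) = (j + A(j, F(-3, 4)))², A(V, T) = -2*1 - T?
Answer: 3059161/165649 ≈ 18.468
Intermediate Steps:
A(V, T) = -2 - T
M(j) = -2 + (-6 + j)² (M(j) = -2 + (j + (-2 - 1*4))² = -2 + (j + (-2 - 4))² = -2 + (j - 6)² = -2 + (-6 + j)²)
w(B) = 56 (w(B) = -4 - 10*(-6) = -4 + 60 = 56)
w(174) - M(100/(-110) - 69/(-111)) = 56 - (-2 + (-6 + (100/(-110) - 69/(-111)))²) = 56 - (-2 + (-6 + (100*(-1/110) - 69*(-1/111)))²) = 56 - (-2 + (-6 + (-10/11 + 23/37))²) = 56 - (-2 + (-6 - 117/407)²) = 56 - (-2 + (-2559/407)²) = 56 - (-2 + 6548481/165649) = 56 - 1*6217183/165649 = 56 - 6217183/165649 = 3059161/165649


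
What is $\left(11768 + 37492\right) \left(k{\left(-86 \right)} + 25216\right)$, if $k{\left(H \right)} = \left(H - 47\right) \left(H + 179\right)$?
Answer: $632843220$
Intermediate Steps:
$k{\left(H \right)} = \left(-47 + H\right) \left(179 + H\right)$
$\left(11768 + 37492\right) \left(k{\left(-86 \right)} + 25216\right) = \left(11768 + 37492\right) \left(\left(-8413 + \left(-86\right)^{2} + 132 \left(-86\right)\right) + 25216\right) = 49260 \left(\left(-8413 + 7396 - 11352\right) + 25216\right) = 49260 \left(-12369 + 25216\right) = 49260 \cdot 12847 = 632843220$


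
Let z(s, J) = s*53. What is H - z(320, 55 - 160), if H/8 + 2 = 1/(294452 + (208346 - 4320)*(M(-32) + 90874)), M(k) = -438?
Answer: -78308547060270/4612897447 ≈ -16976.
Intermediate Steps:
z(s, J) = 53*s
H = -73806359150/4612897447 (H = -16 + 8/(294452 + (208346 - 4320)*(-438 + 90874)) = -16 + 8/(294452 + 204026*90436) = -16 + 8/(294452 + 18451295336) = -16 + 8/18451589788 = -16 + 8*(1/18451589788) = -16 + 2/4612897447 = -73806359150/4612897447 ≈ -16.000)
H - z(320, 55 - 160) = -73806359150/4612897447 - 53*320 = -73806359150/4612897447 - 1*16960 = -73806359150/4612897447 - 16960 = -78308547060270/4612897447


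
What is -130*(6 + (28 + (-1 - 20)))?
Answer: -1690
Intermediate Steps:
-130*(6 + (28 + (-1 - 20))) = -130*(6 + (28 - 21)) = -130*(6 + 7) = -130*13 = -1690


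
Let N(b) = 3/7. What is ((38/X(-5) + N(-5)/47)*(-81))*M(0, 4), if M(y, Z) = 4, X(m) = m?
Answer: 4045788/1645 ≈ 2459.4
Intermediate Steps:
N(b) = 3/7 (N(b) = 3*(⅐) = 3/7)
((38/X(-5) + N(-5)/47)*(-81))*M(0, 4) = ((38/(-5) + (3/7)/47)*(-81))*4 = ((38*(-⅕) + (3/7)*(1/47))*(-81))*4 = ((-38/5 + 3/329)*(-81))*4 = -12487/1645*(-81)*4 = (1011447/1645)*4 = 4045788/1645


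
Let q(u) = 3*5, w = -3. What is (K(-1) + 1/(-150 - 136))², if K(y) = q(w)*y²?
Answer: 18395521/81796 ≈ 224.90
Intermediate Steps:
q(u) = 15
K(y) = 15*y²
(K(-1) + 1/(-150 - 136))² = (15*(-1)² + 1/(-150 - 136))² = (15*1 + 1/(-286))² = (15 - 1/286)² = (4289/286)² = 18395521/81796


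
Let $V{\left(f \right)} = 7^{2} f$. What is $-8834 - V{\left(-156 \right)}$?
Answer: $-1190$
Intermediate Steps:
$V{\left(f \right)} = 49 f$
$-8834 - V{\left(-156 \right)} = -8834 - 49 \left(-156\right) = -8834 - -7644 = -8834 + 7644 = -1190$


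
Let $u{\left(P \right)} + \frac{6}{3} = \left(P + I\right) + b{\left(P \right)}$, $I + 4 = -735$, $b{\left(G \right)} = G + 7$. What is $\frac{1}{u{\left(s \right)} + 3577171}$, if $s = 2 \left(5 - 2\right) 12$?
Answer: $\frac{1}{3576581} \approx 2.796 \cdot 10^{-7}$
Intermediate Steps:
$b{\left(G \right)} = 7 + G$
$I = -739$ ($I = -4 - 735 = -739$)
$s = 72$ ($s = 2 \cdot 3 \cdot 12 = 6 \cdot 12 = 72$)
$u{\left(P \right)} = -734 + 2 P$ ($u{\left(P \right)} = -2 + \left(\left(P - 739\right) + \left(7 + P\right)\right) = -2 + \left(\left(-739 + P\right) + \left(7 + P\right)\right) = -2 + \left(-732 + 2 P\right) = -734 + 2 P$)
$\frac{1}{u{\left(s \right)} + 3577171} = \frac{1}{\left(-734 + 2 \cdot 72\right) + 3577171} = \frac{1}{\left(-734 + 144\right) + 3577171} = \frac{1}{-590 + 3577171} = \frac{1}{3576581}$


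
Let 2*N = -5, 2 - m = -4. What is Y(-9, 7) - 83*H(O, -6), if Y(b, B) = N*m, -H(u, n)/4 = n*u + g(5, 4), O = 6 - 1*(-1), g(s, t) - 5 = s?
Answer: -10639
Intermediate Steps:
m = 6 (m = 2 - 1*(-4) = 2 + 4 = 6)
N = -5/2 (N = (½)*(-5) = -5/2 ≈ -2.5000)
g(s, t) = 5 + s
O = 7 (O = 6 + 1 = 7)
H(u, n) = -40 - 4*n*u (H(u, n) = -4*(n*u + (5 + 5)) = -4*(n*u + 10) = -4*(10 + n*u) = -40 - 4*n*u)
Y(b, B) = -15 (Y(b, B) = -5/2*6 = -15)
Y(-9, 7) - 83*H(O, -6) = -15 - 83*(-40 - 4*(-6)*7) = -15 - 83*(-40 + 168) = -15 - 83*128 = -15 - 10624 = -10639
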